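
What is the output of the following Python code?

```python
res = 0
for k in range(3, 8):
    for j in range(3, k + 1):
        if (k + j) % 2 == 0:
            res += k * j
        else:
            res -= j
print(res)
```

k=3,j=3: even sum, res = 0+9 = 9
k=4,j=3: odd sum, res = 9-3 = 6
k=4,j=4: even sum, res = 6+16 = 22
k=5,j=3: even sum, res = 22+15 = 37
k=5,j=4: odd sum, res = 37-4 = 33
k=5,j=5: even sum, res = 33+25 = 58
k=6,j=3: odd sum, res = 58-3 = 55
k=6,j=4: even sum, res = 55+24 = 79
k=6,j=5: odd sum, res = 79-5 = 74
k=6,j=6: even sum, res = 74+36 = 110
k=7,j=3: even sum, res = 110+21 = 131
k=7,j=4: odd sum, res = 131-4 = 127
k=7,j=5: even sum, res = 127+35 = 162
k=7,j=6: odd sum, res = 162-6 = 156
k=7,j=7: even sum, res = 156+49 = 205

205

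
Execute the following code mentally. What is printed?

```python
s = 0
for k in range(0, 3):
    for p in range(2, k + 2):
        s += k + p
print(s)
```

12

k=1,p=2: s = 0+3 = 3
k=2,p=2: s = 3+4 = 7
k=2,p=3: s = 7+5 = 12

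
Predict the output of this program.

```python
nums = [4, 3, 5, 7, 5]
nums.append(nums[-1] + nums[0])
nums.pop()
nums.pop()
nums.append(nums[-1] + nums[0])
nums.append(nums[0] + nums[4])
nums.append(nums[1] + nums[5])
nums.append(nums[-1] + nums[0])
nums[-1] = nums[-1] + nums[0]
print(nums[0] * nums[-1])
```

append nums[-1]+nums[0] = 5+4 = 9 → [4, 3, 5, 7, 5, 9]
pop() removes 9 → [4, 3, 5, 7, 5]
pop() removes 5 → [4, 3, 5, 7]
append nums[-1]+nums[0] = 7+4 = 11 → [4, 3, 5, 7, 11]
append nums[0]+nums[4] = 4+11 = 15 → [4, 3, 5, 7, 11, 15]
append nums[1]+nums[5] = 3+15 = 18 → [4, 3, 5, 7, 11, 15, 18]
append nums[-1]+nums[0] = 18+4 = 22 → [4, 3, 5, 7, 11, 15, 18, 22]
nums[-1] = nums[-1]+nums[0] = 22+4 = 26 → [4, 3, 5, 7, 11, 15, 18, 26]
nums[0]*nums[-1] = 4*26 = 104

104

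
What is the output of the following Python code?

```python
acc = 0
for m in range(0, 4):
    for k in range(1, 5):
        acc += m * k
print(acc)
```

60

m=0,k=1: acc = 0+0 = 0
m=0,k=2: acc = 0+0 = 0
m=0,k=3: acc = 0+0 = 0
m=0,k=4: acc = 0+0 = 0
m=1,k=1: acc = 0+1 = 1
m=1,k=2: acc = 1+2 = 3
m=1,k=3: acc = 3+3 = 6
m=1,k=4: acc = 6+4 = 10
m=2,k=1: acc = 10+2 = 12
m=2,k=2: acc = 12+4 = 16
m=2,k=3: acc = 16+6 = 22
m=2,k=4: acc = 22+8 = 30
m=3,k=1: acc = 30+3 = 33
m=3,k=2: acc = 33+6 = 39
m=3,k=3: acc = 39+9 = 48
m=3,k=4: acc = 48+12 = 60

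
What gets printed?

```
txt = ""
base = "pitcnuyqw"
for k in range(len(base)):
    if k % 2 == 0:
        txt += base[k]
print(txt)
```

ptnyw

k=0: add 'p' → 'p'
k=1: skip
k=2: add 't' → 'pt'
k=3: skip
k=4: add 'n' → 'ptn'
k=5: skip
k=6: add 'y' → 'ptny'
k=7: skip
k=8: add 'w' → 'ptnyw'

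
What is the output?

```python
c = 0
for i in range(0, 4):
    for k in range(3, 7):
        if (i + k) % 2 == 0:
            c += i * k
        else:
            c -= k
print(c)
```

i=0,k=3: odd sum, c = 0-3 = -3
i=0,k=4: even sum, c = (-3)+0 = -3
i=0,k=5: odd sum, c = (-3)-5 = -8
i=0,k=6: even sum, c = (-8)+0 = -8
i=1,k=3: even sum, c = (-8)+3 = -5
i=1,k=4: odd sum, c = (-5)-4 = -9
i=1,k=5: even sum, c = (-9)+5 = -4
i=1,k=6: odd sum, c = (-4)-6 = -10
i=2,k=3: odd sum, c = (-10)-3 = -13
i=2,k=4: even sum, c = (-13)+8 = -5
i=2,k=5: odd sum, c = (-5)-5 = -10
i=2,k=6: even sum, c = (-10)+12 = 2
i=3,k=3: even sum, c = 2+9 = 11
i=3,k=4: odd sum, c = 11-4 = 7
i=3,k=5: even sum, c = 7+15 = 22
i=3,k=6: odd sum, c = 22-6 = 16

16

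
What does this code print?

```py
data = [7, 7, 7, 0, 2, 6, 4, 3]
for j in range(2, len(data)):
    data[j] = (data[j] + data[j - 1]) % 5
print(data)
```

[7, 7, 4, 4, 1, 2, 1, 4]

j=2: data[2] = (7+7)%5 = 4 → [7, 7, 4, 0, 2, 6, 4, 3]
j=3: data[3] = (0+4)%5 = 4 → [7, 7, 4, 4, 2, 6, 4, 3]
j=4: data[4] = (2+4)%5 = 1 → [7, 7, 4, 4, 1, 6, 4, 3]
j=5: data[5] = (6+1)%5 = 2 → [7, 7, 4, 4, 1, 2, 4, 3]
j=6: data[6] = (4+2)%5 = 1 → [7, 7, 4, 4, 1, 2, 1, 3]
j=7: data[7] = (3+1)%5 = 4 → [7, 7, 4, 4, 1, 2, 1, 4]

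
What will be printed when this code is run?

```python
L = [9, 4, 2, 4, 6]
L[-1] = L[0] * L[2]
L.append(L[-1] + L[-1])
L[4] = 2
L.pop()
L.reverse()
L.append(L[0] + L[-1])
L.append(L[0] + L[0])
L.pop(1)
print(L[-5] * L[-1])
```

L[-1] = L[0]*L[2] = 9*2 = 18 → [9, 4, 2, 4, 18]
append L[-1]+L[-1] = 18+18 = 36 → [9, 4, 2, 4, 18, 36]
L[4] = 2 → [9, 4, 2, 4, 2, 36]
pop() removes 36 → [9, 4, 2, 4, 2]
reverse → [2, 4, 2, 4, 9]
append L[0]+L[-1] = 2+9 = 11 → [2, 4, 2, 4, 9, 11]
append L[0]+L[0] = 2+2 = 4 → [2, 4, 2, 4, 9, 11, 4]
pop(1) removes 4 → [2, 2, 4, 9, 11, 4]
L[-5]*L[-1] = 2*4 = 8

8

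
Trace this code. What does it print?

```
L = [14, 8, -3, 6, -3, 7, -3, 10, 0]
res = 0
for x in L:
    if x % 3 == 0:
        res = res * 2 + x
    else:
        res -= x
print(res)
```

x=14: not %3==0, res = 0-14 = -14
x=8: not %3==0, res = (-14)-8 = -22
x=-3: %3==0, res = (-22)*2+(-3) = -47
x=6: %3==0, res = (-47)*2+6 = -88
x=-3: %3==0, res = (-88)*2+(-3) = -179
x=7: not %3==0, res = (-179)-7 = -186
x=-3: %3==0, res = (-186)*2+(-3) = -375
x=10: not %3==0, res = (-375)-10 = -385
x=0: %3==0, res = (-385)*2+0 = -770

-770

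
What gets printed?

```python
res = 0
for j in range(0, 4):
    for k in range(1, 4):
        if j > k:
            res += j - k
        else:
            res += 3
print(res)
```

j=0,k=1: not 0>1, res = 0+3 = 3
j=0,k=2: not 0>2, res = 3+3 = 6
j=0,k=3: not 0>3, res = 6+3 = 9
j=1,k=1: not 1>1, res = 9+3 = 12
j=1,k=2: not 1>2, res = 12+3 = 15
j=1,k=3: not 1>3, res = 15+3 = 18
j=2,k=1: 2>1, res = 18+1 = 19
j=2,k=2: not 2>2, res = 19+3 = 22
j=2,k=3: not 2>3, res = 22+3 = 25
j=3,k=1: 3>1, res = 25+2 = 27
j=3,k=2: 3>2, res = 27+1 = 28
j=3,k=3: not 3>3, res = 28+3 = 31

31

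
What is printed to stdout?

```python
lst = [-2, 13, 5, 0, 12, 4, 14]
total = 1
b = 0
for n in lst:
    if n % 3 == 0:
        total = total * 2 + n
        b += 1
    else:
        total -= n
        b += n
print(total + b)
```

-30

n=-2: not %3==0, total = 1-(-2) = 3; b=-2
n=13: not %3==0, total = 3-13 = -10; b=11
n=5: not %3==0, total = (-10)-5 = -15; b=16
n=0: %3==0, total = (-15)*2+0 = -30; b=17
n=12: %3==0, total = (-30)*2+12 = -48; b=18
n=4: not %3==0, total = (-48)-4 = -52; b=22
n=14: not %3==0, total = (-52)-14 = -66; b=36
total+b = (-66)+36 = -30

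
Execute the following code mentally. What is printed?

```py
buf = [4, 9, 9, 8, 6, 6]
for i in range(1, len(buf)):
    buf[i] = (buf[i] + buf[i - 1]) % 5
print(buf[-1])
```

2

i=1: buf[1] = (9+4)%5 = 3 → [4, 3, 9, 8, 6, 6]
i=2: buf[2] = (9+3)%5 = 2 → [4, 3, 2, 8, 6, 6]
i=3: buf[3] = (8+2)%5 = 0 → [4, 3, 2, 0, 6, 6]
i=4: buf[4] = (6+0)%5 = 1 → [4, 3, 2, 0, 1, 6]
i=5: buf[5] = (6+1)%5 = 2 → [4, 3, 2, 0, 1, 2]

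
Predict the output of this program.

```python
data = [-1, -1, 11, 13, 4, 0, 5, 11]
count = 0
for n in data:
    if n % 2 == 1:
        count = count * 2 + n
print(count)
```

113

n=-1: odd, count = 0*2+(-1) = -1
n=-1: odd, count = (-1)*2+(-1) = -3
n=11: odd, count = (-3)*2+11 = 5
n=13: odd, count = 5*2+13 = 23
n=4: not odd
n=0: not odd
n=5: odd, count = 23*2+5 = 51
n=11: odd, count = 51*2+11 = 113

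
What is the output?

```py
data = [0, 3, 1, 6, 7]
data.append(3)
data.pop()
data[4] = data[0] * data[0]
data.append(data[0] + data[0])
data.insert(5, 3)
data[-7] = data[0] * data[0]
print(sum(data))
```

append 3 → [0, 3, 1, 6, 7, 3]
pop() removes 3 → [0, 3, 1, 6, 7]
data[4] = data[0]*data[0] = 0*0 = 0 → [0, 3, 1, 6, 0]
append data[0]+data[0] = 0+0 = 0 → [0, 3, 1, 6, 0, 0]
insert 3 at 5 → [0, 3, 1, 6, 0, 3, 0]
data[-7] = data[0]*data[0] = 0*0 = 0 → [0, 3, 1, 6, 0, 3, 0]
sum = 13

13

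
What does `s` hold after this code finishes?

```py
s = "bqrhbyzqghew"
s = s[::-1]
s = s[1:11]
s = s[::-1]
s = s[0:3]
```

reverse → 'wehgqzybhrqb'
slice [1:11] → 'ehgqzybhrq'
reverse → 'qrhbyzqghe'
slice [0:3] → 'qrh'

'qrh'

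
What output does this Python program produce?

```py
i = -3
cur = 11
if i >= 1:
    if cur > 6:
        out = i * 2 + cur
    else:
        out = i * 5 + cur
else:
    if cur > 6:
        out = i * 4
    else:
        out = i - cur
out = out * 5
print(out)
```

i=-3, cur=11
i >= 1 is False; cur > 6 is True
→ out = i * 4 = -12
out = (-12)*5 = -60

-60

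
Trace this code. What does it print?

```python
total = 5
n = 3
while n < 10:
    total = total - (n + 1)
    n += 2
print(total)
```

-23

n=3: total = 5-4 = 1
n=5: total = 1-6 = -5
n=7: total = (-5)-8 = -13
n=9: total = (-13)-10 = -23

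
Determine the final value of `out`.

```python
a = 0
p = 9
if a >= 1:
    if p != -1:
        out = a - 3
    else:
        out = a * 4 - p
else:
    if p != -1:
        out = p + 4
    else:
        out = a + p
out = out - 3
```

a=0, p=9
a >= 1 is False; p != -1 is True
→ out = p + 4 = 13
out = 13-3 = 10

10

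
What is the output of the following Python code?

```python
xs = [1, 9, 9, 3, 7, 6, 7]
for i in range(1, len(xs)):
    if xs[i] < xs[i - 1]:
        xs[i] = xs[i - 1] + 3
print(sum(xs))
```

i=1: 9>=1, unchanged → [1, 9, 9, 3, 7, 6, 7]
i=2: 9>=9, unchanged → [1, 9, 9, 3, 7, 6, 7]
i=3: 3<9, xs[3] = 9+3 = 12 → [1, 9, 9, 12, 7, 6, 7]
i=4: 7<12, xs[4] = 12+3 = 15 → [1, 9, 9, 12, 15, 6, 7]
i=5: 6<15, xs[5] = 15+3 = 18 → [1, 9, 9, 12, 15, 18, 7]
i=6: 7<18, xs[6] = 18+3 = 21 → [1, 9, 9, 12, 15, 18, 21]
sum = 85

85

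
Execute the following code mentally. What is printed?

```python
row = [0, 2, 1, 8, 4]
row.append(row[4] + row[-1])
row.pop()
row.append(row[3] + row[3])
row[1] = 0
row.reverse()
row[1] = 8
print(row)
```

append row[4]+row[-1] = 4+4 = 8 → [0, 2, 1, 8, 4, 8]
pop() removes 8 → [0, 2, 1, 8, 4]
append row[3]+row[3] = 8+8 = 16 → [0, 2, 1, 8, 4, 16]
row[1] = 0 → [0, 0, 1, 8, 4, 16]
reverse → [16, 4, 8, 1, 0, 0]
row[1] = 8 → [16, 8, 8, 1, 0, 0]

[16, 8, 8, 1, 0, 0]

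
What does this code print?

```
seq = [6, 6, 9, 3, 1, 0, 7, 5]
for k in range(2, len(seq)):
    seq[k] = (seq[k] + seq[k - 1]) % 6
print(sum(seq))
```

20

k=2: seq[2] = (9+6)%6 = 3 → [6, 6, 3, 3, 1, 0, 7, 5]
k=3: seq[3] = (3+3)%6 = 0 → [6, 6, 3, 0, 1, 0, 7, 5]
k=4: seq[4] = (1+0)%6 = 1 → [6, 6, 3, 0, 1, 0, 7, 5]
k=5: seq[5] = (0+1)%6 = 1 → [6, 6, 3, 0, 1, 1, 7, 5]
k=6: seq[6] = (7+1)%6 = 2 → [6, 6, 3, 0, 1, 1, 2, 5]
k=7: seq[7] = (5+2)%6 = 1 → [6, 6, 3, 0, 1, 1, 2, 1]
sum = 20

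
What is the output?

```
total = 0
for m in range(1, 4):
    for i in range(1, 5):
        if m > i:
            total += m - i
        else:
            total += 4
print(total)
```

40

m=1,i=1: not 1>1, total = 0+4 = 4
m=1,i=2: not 1>2, total = 4+4 = 8
m=1,i=3: not 1>3, total = 8+4 = 12
m=1,i=4: not 1>4, total = 12+4 = 16
m=2,i=1: 2>1, total = 16+1 = 17
m=2,i=2: not 2>2, total = 17+4 = 21
m=2,i=3: not 2>3, total = 21+4 = 25
m=2,i=4: not 2>4, total = 25+4 = 29
m=3,i=1: 3>1, total = 29+2 = 31
m=3,i=2: 3>2, total = 31+1 = 32
m=3,i=3: not 3>3, total = 32+4 = 36
m=3,i=4: not 3>4, total = 36+4 = 40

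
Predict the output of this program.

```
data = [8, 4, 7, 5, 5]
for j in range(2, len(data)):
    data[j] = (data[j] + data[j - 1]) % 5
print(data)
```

j=2: data[2] = (7+4)%5 = 1 → [8, 4, 1, 5, 5]
j=3: data[3] = (5+1)%5 = 1 → [8, 4, 1, 1, 5]
j=4: data[4] = (5+1)%5 = 1 → [8, 4, 1, 1, 1]

[8, 4, 1, 1, 1]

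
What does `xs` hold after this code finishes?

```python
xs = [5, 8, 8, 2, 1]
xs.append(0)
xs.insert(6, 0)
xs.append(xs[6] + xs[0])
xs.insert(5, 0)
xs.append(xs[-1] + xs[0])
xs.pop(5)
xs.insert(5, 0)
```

[5, 8, 8, 2, 1, 0, 0, 0, 5, 10]

append 0 → [5, 8, 8, 2, 1, 0]
insert 0 at 6 → [5, 8, 8, 2, 1, 0, 0]
append xs[6]+xs[0] = 0+5 = 5 → [5, 8, 8, 2, 1, 0, 0, 5]
insert 0 at 5 → [5, 8, 8, 2, 1, 0, 0, 0, 5]
append xs[-1]+xs[0] = 5+5 = 10 → [5, 8, 8, 2, 1, 0, 0, 0, 5, 10]
pop(5) removes 0 → [5, 8, 8, 2, 1, 0, 0, 5, 10]
insert 0 at 5 → [5, 8, 8, 2, 1, 0, 0, 0, 5, 10]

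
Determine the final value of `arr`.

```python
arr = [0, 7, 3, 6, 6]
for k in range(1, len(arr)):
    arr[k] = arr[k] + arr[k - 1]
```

[0, 7, 10, 16, 22]

k=1: arr[1] = 7+0 = 7 → [0, 7, 3, 6, 6]
k=2: arr[2] = 3+7 = 10 → [0, 7, 10, 6, 6]
k=3: arr[3] = 6+10 = 16 → [0, 7, 10, 16, 6]
k=4: arr[4] = 6+16 = 22 → [0, 7, 10, 16, 22]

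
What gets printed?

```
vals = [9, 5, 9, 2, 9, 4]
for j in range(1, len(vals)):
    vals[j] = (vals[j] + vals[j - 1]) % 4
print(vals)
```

[9, 2, 3, 1, 2, 2]

j=1: vals[1] = (5+9)%4 = 2 → [9, 2, 9, 2, 9, 4]
j=2: vals[2] = (9+2)%4 = 3 → [9, 2, 3, 2, 9, 4]
j=3: vals[3] = (2+3)%4 = 1 → [9, 2, 3, 1, 9, 4]
j=4: vals[4] = (9+1)%4 = 2 → [9, 2, 3, 1, 2, 4]
j=5: vals[5] = (4+2)%4 = 2 → [9, 2, 3, 1, 2, 2]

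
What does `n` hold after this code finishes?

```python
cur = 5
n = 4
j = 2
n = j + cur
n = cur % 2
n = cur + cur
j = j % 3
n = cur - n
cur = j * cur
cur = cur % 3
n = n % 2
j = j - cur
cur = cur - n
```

1

n = 2+5 = 7
n = 5%2 = 1
n = 5+5 = 10
j = 2%3 = 2
n = 5-10 = -5
cur = 2*5 = 10
cur = 10%3 = 1
n = (-5)%2 = 1
j = 2-1 = 1
cur = 1-1 = 0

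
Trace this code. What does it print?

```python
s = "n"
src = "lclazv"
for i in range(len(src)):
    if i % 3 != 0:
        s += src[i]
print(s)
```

nclzv

i=0: skip
i=1: add 'c' → 'nc'
i=2: add 'l' → 'ncl'
i=3: skip
i=4: add 'z' → 'nclz'
i=5: add 'v' → 'nclzv'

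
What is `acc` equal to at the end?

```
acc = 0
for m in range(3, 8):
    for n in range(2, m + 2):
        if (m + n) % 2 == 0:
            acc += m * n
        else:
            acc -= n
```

m=3,n=2: odd sum, acc = 0-2 = -2
m=3,n=3: even sum, acc = (-2)+9 = 7
m=3,n=4: odd sum, acc = 7-4 = 3
m=4,n=2: even sum, acc = 3+8 = 11
m=4,n=3: odd sum, acc = 11-3 = 8
m=4,n=4: even sum, acc = 8+16 = 24
m=4,n=5: odd sum, acc = 24-5 = 19
m=5,n=2: odd sum, acc = 19-2 = 17
m=5,n=3: even sum, acc = 17+15 = 32
m=5,n=4: odd sum, acc = 32-4 = 28
m=5,n=5: even sum, acc = 28+25 = 53
m=5,n=6: odd sum, acc = 53-6 = 47
m=6,n=2: even sum, acc = 47+12 = 59
m=6,n=3: odd sum, acc = 59-3 = 56
m=6,n=4: even sum, acc = 56+24 = 80
m=6,n=5: odd sum, acc = 80-5 = 75
m=6,n=6: even sum, acc = 75+36 = 111
m=6,n=7: odd sum, acc = 111-7 = 104
m=7,n=2: odd sum, acc = 104-2 = 102
m=7,n=3: even sum, acc = 102+21 = 123
m=7,n=4: odd sum, acc = 123-4 = 119
m=7,n=5: even sum, acc = 119+35 = 154
m=7,n=6: odd sum, acc = 154-6 = 148
m=7,n=7: even sum, acc = 148+49 = 197
m=7,n=8: odd sum, acc = 197-8 = 189

189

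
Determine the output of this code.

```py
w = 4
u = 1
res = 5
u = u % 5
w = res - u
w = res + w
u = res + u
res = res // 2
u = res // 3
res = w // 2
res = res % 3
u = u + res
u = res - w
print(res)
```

u = 1%5 = 1
w = 5-1 = 4
w = 5+4 = 9
u = 5+1 = 6
res = 5//2 = 2
u = 2//3 = 0
res = 9//2 = 4
res = 4%3 = 1
u = 0+1 = 1
u = 1-9 = -8

1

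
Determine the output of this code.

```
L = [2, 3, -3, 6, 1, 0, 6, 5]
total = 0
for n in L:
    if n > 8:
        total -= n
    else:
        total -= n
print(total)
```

-20

n=2: not >8, total = 0-2 = -2
n=3: not >8, total = (-2)-3 = -5
n=-3: not >8, total = (-5)-(-3) = -2
n=6: not >8, total = (-2)-6 = -8
n=1: not >8, total = (-8)-1 = -9
n=0: not >8, total = (-9)-0 = -9
n=6: not >8, total = (-9)-6 = -15
n=5: not >8, total = (-15)-5 = -20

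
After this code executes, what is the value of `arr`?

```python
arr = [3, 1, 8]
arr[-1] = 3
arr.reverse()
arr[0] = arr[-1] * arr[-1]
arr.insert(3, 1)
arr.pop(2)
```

[9, 1, 1]

arr[-1] = 3 → [3, 1, 3]
reverse → [3, 1, 3]
arr[0] = arr[-1]*arr[-1] = 3*3 = 9 → [9, 1, 3]
insert 1 at 3 → [9, 1, 3, 1]
pop(2) removes 3 → [9, 1, 1]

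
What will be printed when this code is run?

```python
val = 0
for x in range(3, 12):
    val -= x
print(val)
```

-63

x=3: val = 0-3 = -3
x=4: val = (-3)-4 = -7
x=5: val = (-7)-5 = -12
x=6: val = (-12)-6 = -18
x=7: val = (-18)-7 = -25
x=8: val = (-25)-8 = -33
x=9: val = (-33)-9 = -42
x=10: val = (-42)-10 = -52
x=11: val = (-52)-11 = -63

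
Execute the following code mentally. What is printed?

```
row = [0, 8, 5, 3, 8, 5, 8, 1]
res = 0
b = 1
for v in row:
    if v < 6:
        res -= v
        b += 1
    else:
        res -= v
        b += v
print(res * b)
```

v=0: <6, res = 0-0 = 0; b=2
v=8: not <6, res = 0-8 = -8; b=10
v=5: <6, res = (-8)-5 = -13; b=11
v=3: <6, res = (-13)-3 = -16; b=12
v=8: not <6, res = (-16)-8 = -24; b=20
v=5: <6, res = (-24)-5 = -29; b=21
v=8: not <6, res = (-29)-8 = -37; b=29
v=1: <6, res = (-37)-1 = -38; b=30
res*b = (-38)*30 = -1140

-1140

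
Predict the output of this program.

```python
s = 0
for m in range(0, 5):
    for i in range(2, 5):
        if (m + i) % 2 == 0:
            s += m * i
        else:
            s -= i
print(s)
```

27

m=0,i=2: even sum, s = 0+0 = 0
m=0,i=3: odd sum, s = 0-3 = -3
m=0,i=4: even sum, s = (-3)+0 = -3
m=1,i=2: odd sum, s = (-3)-2 = -5
m=1,i=3: even sum, s = (-5)+3 = -2
m=1,i=4: odd sum, s = (-2)-4 = -6
m=2,i=2: even sum, s = (-6)+4 = -2
m=2,i=3: odd sum, s = (-2)-3 = -5
m=2,i=4: even sum, s = (-5)+8 = 3
m=3,i=2: odd sum, s = 3-2 = 1
m=3,i=3: even sum, s = 1+9 = 10
m=3,i=4: odd sum, s = 10-4 = 6
m=4,i=2: even sum, s = 6+8 = 14
m=4,i=3: odd sum, s = 14-3 = 11
m=4,i=4: even sum, s = 11+16 = 27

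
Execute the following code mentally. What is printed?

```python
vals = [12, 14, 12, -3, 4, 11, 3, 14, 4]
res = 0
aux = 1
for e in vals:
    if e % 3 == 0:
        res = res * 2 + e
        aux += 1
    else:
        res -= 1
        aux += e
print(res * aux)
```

6604

e=12: %3==0, res = 0*2+12 = 12; aux=2
e=14: not %3==0, res = 12-1 = 11; aux=16
e=12: %3==0, res = 11*2+12 = 34; aux=17
e=-3: %3==0, res = 34*2+(-3) = 65; aux=18
e=4: not %3==0, res = 65-1 = 64; aux=22
e=11: not %3==0, res = 64-1 = 63; aux=33
e=3: %3==0, res = 63*2+3 = 129; aux=34
e=14: not %3==0, res = 129-1 = 128; aux=48
e=4: not %3==0, res = 128-1 = 127; aux=52
res*aux = 127*52 = 6604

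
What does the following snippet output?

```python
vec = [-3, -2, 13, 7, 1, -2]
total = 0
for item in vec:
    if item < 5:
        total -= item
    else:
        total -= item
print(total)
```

item=-3: <5, total = 0-(-3) = 3
item=-2: <5, total = 3-(-2) = 5
item=13: not <5, total = 5-13 = -8
item=7: not <5, total = (-8)-7 = -15
item=1: <5, total = (-15)-1 = -16
item=-2: <5, total = (-16)-(-2) = -14

-14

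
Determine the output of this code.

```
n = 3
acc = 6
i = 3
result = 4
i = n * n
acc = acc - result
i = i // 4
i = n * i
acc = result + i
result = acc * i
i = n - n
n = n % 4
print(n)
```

i = 3*3 = 9
acc = 6-4 = 2
i = 9//4 = 2
i = 3*2 = 6
acc = 4+6 = 10
result = 10*6 = 60
i = 3-3 = 0
n = 3%4 = 3

3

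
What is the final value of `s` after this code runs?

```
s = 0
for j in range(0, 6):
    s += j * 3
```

j=0: s = 0+0*3 = 0
j=1: s = 0+1*3 = 3
j=2: s = 3+2*3 = 9
j=3: s = 9+3*3 = 18
j=4: s = 18+4*3 = 30
j=5: s = 30+5*3 = 45

45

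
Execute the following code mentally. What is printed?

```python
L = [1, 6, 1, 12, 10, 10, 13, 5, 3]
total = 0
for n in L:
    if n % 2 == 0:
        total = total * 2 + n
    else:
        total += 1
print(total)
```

n=1: not even, total = 0+1 = 1
n=6: even, total = 1*2+6 = 8
n=1: not even, total = 8+1 = 9
n=12: even, total = 9*2+12 = 30
n=10: even, total = 30*2+10 = 70
n=10: even, total = 70*2+10 = 150
n=13: not even, total = 150+1 = 151
n=5: not even, total = 151+1 = 152
n=3: not even, total = 152+1 = 153

153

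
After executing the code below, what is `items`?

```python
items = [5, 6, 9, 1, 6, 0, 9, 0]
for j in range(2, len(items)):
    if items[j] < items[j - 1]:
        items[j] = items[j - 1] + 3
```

j=2: 9>=6, unchanged → [5, 6, 9, 1, 6, 0, 9, 0]
j=3: 1<9, items[3] = 9+3 = 12 → [5, 6, 9, 12, 6, 0, 9, 0]
j=4: 6<12, items[4] = 12+3 = 15 → [5, 6, 9, 12, 15, 0, 9, 0]
j=5: 0<15, items[5] = 15+3 = 18 → [5, 6, 9, 12, 15, 18, 9, 0]
j=6: 9<18, items[6] = 18+3 = 21 → [5, 6, 9, 12, 15, 18, 21, 0]
j=7: 0<21, items[7] = 21+3 = 24 → [5, 6, 9, 12, 15, 18, 21, 24]

[5, 6, 9, 12, 15, 18, 21, 24]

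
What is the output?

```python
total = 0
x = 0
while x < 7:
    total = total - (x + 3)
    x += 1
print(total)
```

x=0: total = 0-3 = -3
x=1: total = (-3)-4 = -7
x=2: total = (-7)-5 = -12
x=3: total = (-12)-6 = -18
x=4: total = (-18)-7 = -25
x=5: total = (-25)-8 = -33
x=6: total = (-33)-9 = -42

-42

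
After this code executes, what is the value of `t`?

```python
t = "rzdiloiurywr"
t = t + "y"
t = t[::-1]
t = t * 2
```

+ 'y' → 'rzdiloiurywry'
reverse → 'yrwyruiolidzr'
repeat ×2 → 'yrwyruiolidzryrwyruiolidzr'

'yrwyruiolidzryrwyruiolidzr'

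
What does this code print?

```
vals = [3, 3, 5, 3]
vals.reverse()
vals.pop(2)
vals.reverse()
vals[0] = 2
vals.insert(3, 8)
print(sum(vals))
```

reverse → [3, 5, 3, 3]
pop(2) removes 3 → [3, 5, 3]
reverse → [3, 5, 3]
vals[0] = 2 → [2, 5, 3]
insert 8 at 3 → [2, 5, 3, 8]
sum = 18

18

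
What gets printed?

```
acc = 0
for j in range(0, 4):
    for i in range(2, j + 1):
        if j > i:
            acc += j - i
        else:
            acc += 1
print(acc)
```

j=2,i=2: not 2>2, acc = 0+1 = 1
j=3,i=2: 3>2, acc = 1+1 = 2
j=3,i=3: not 3>3, acc = 2+1 = 3

3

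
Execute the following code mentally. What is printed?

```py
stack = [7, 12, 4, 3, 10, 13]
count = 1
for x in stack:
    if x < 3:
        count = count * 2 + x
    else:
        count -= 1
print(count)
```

-5

x=7: not <3, count = 1-1 = 0
x=12: not <3, count = 0-1 = -1
x=4: not <3, count = (-1)-1 = -2
x=3: not <3, count = (-2)-1 = -3
x=10: not <3, count = (-3)-1 = -4
x=13: not <3, count = (-4)-1 = -5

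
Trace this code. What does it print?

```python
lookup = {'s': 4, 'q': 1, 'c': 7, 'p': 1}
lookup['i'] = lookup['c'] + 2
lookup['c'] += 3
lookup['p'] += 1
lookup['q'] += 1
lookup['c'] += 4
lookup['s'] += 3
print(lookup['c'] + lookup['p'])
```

lookup['i'] = lookup['c']+2 = 9 → {'s': 4, 'q': 1, 'c': 7, 'p': 1, 'i': 9}
lookup['c'] = 7+3 = 10 → {'s': 4, 'q': 1, 'c': 10, 'p': 1, 'i': 9}
lookup['p'] = 1+1 = 2 → {'s': 4, 'q': 1, 'c': 10, 'p': 2, 'i': 9}
lookup['q'] = 1+1 = 2 → {'s': 4, 'q': 2, 'c': 10, 'p': 2, 'i': 9}
lookup['c'] = 10+4 = 14 → {'s': 4, 'q': 2, 'c': 14, 'p': 2, 'i': 9}
lookup['s'] = 4+3 = 7 → {'s': 7, 'q': 2, 'c': 14, 'p': 2, 'i': 9}
lookup['c']+lookup['p'] = 14+2 = 16

16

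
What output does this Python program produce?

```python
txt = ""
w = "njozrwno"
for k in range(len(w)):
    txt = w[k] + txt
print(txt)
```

k=0: prepend 'n' → 'n'
k=1: prepend 'j' → 'jn'
k=2: prepend 'o' → 'ojn'
k=3: prepend 'z' → 'zojn'
k=4: prepend 'r' → 'rzojn'
k=5: prepend 'w' → 'wrzojn'
k=6: prepend 'n' → 'nwrzojn'
k=7: prepend 'o' → 'onwrzojn'

onwrzojn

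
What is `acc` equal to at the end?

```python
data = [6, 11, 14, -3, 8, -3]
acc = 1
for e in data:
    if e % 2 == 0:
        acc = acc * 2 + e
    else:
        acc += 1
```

e=6: even, acc = 1*2+6 = 8
e=11: not even, acc = 8+1 = 9
e=14: even, acc = 9*2+14 = 32
e=-3: not even, acc = 32+1 = 33
e=8: even, acc = 33*2+8 = 74
e=-3: not even, acc = 74+1 = 75

75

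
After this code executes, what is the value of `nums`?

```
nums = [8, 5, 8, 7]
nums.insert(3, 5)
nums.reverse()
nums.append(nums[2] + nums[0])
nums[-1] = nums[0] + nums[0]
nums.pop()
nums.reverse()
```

insert 5 at 3 → [8, 5, 8, 5, 7]
reverse → [7, 5, 8, 5, 8]
append nums[2]+nums[0] = 8+7 = 15 → [7, 5, 8, 5, 8, 15]
nums[-1] = nums[0]+nums[0] = 7+7 = 14 → [7, 5, 8, 5, 8, 14]
pop() removes 14 → [7, 5, 8, 5, 8]
reverse → [8, 5, 8, 5, 7]

[8, 5, 8, 5, 7]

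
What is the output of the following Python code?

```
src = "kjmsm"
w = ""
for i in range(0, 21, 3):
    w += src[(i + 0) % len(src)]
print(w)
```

ksjmmks

i=0: add src[0]='k' → 'k'
i=3: add src[3]='s' → 'ks'
i=6: add src[1]='j' → 'ksj'
i=9: add src[4]='m' → 'ksjm'
i=12: add src[2]='m' → 'ksjmm'
i=15: add src[0]='k' → 'ksjmmk'
i=18: add src[3]='s' → 'ksjmmks'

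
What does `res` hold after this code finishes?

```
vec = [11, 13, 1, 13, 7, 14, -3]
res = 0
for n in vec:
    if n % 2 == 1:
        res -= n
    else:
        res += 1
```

n=11: odd, res = 0-11 = -11
n=13: odd, res = (-11)-13 = -24
n=1: odd, res = (-24)-1 = -25
n=13: odd, res = (-25)-13 = -38
n=7: odd, res = (-38)-7 = -45
n=14: not odd, res = (-45)+1 = -44
n=-3: odd, res = (-44)-(-3) = -41

-41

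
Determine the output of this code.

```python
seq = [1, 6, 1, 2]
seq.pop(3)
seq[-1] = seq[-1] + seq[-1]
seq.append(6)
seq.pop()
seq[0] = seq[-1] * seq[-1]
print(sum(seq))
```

12

pop(3) removes 2 → [1, 6, 1]
seq[-1] = seq[-1]+seq[-1] = 1+1 = 2 → [1, 6, 2]
append 6 → [1, 6, 2, 6]
pop() removes 6 → [1, 6, 2]
seq[0] = seq[-1]*seq[-1] = 2*2 = 4 → [4, 6, 2]
sum = 12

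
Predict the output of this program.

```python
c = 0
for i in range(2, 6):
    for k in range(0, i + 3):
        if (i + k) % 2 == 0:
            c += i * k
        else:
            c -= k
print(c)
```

136

i=2,k=0: even sum, c = 0+0 = 0
i=2,k=1: odd sum, c = 0-1 = -1
i=2,k=2: even sum, c = (-1)+4 = 3
i=2,k=3: odd sum, c = 3-3 = 0
i=2,k=4: even sum, c = 0+8 = 8
i=3,k=0: odd sum, c = 8-0 = 8
i=3,k=1: even sum, c = 8+3 = 11
i=3,k=2: odd sum, c = 11-2 = 9
i=3,k=3: even sum, c = 9+9 = 18
i=3,k=4: odd sum, c = 18-4 = 14
i=3,k=5: even sum, c = 14+15 = 29
i=4,k=0: even sum, c = 29+0 = 29
i=4,k=1: odd sum, c = 29-1 = 28
i=4,k=2: even sum, c = 28+8 = 36
i=4,k=3: odd sum, c = 36-3 = 33
i=4,k=4: even sum, c = 33+16 = 49
i=4,k=5: odd sum, c = 49-5 = 44
i=4,k=6: even sum, c = 44+24 = 68
i=5,k=0: odd sum, c = 68-0 = 68
i=5,k=1: even sum, c = 68+5 = 73
i=5,k=2: odd sum, c = 73-2 = 71
i=5,k=3: even sum, c = 71+15 = 86
i=5,k=4: odd sum, c = 86-4 = 82
i=5,k=5: even sum, c = 82+25 = 107
i=5,k=6: odd sum, c = 107-6 = 101
i=5,k=7: even sum, c = 101+35 = 136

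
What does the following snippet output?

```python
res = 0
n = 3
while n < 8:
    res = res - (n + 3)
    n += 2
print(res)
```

n=3: res = 0-6 = -6
n=5: res = (-6)-8 = -14
n=7: res = (-14)-10 = -24

-24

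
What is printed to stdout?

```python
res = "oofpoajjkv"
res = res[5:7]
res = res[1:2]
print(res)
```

slice [5:7] → 'aj'
slice [1:2] → 'j'

j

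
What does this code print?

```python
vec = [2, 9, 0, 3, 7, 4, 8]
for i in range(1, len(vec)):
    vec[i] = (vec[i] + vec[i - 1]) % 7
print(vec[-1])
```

i=1: vec[1] = (9+2)%7 = 4 → [2, 4, 0, 3, 7, 4, 8]
i=2: vec[2] = (0+4)%7 = 4 → [2, 4, 4, 3, 7, 4, 8]
i=3: vec[3] = (3+4)%7 = 0 → [2, 4, 4, 0, 7, 4, 8]
i=4: vec[4] = (7+0)%7 = 0 → [2, 4, 4, 0, 0, 4, 8]
i=5: vec[5] = (4+0)%7 = 4 → [2, 4, 4, 0, 0, 4, 8]
i=6: vec[6] = (8+4)%7 = 5 → [2, 4, 4, 0, 0, 4, 5]

5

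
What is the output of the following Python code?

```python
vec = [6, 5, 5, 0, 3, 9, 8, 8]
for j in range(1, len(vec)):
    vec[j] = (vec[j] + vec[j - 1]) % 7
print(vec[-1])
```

j=1: vec[1] = (5+6)%7 = 4 → [6, 4, 5, 0, 3, 9, 8, 8]
j=2: vec[2] = (5+4)%7 = 2 → [6, 4, 2, 0, 3, 9, 8, 8]
j=3: vec[3] = (0+2)%7 = 2 → [6, 4, 2, 2, 3, 9, 8, 8]
j=4: vec[4] = (3+2)%7 = 5 → [6, 4, 2, 2, 5, 9, 8, 8]
j=5: vec[5] = (9+5)%7 = 0 → [6, 4, 2, 2, 5, 0, 8, 8]
j=6: vec[6] = (8+0)%7 = 1 → [6, 4, 2, 2, 5, 0, 1, 8]
j=7: vec[7] = (8+1)%7 = 2 → [6, 4, 2, 2, 5, 0, 1, 2]

2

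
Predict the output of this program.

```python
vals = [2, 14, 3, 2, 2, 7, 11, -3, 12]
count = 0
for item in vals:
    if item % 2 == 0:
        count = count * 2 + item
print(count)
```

168

item=2: even, count = 0*2+2 = 2
item=14: even, count = 2*2+14 = 18
item=3: not even
item=2: even, count = 18*2+2 = 38
item=2: even, count = 38*2+2 = 78
item=7: not even
item=11: not even
item=-3: not even
item=12: even, count = 78*2+12 = 168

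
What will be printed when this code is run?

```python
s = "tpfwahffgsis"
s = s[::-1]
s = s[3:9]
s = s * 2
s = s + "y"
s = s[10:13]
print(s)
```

awy

reverse → 'sisgffhawfpt'
slice [3:9] → 'gffhaw'
repeat ×2 → 'gffhawgffhaw'
+ 'y' → 'gffhawgffhawy'
slice [10:13] → 'awy'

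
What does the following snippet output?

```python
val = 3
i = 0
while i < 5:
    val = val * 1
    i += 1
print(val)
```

i=0: val = 3*1 = 3
i=1: val = 3*1 = 3
i=2: val = 3*1 = 3
i=3: val = 3*1 = 3
i=4: val = 3*1 = 3

3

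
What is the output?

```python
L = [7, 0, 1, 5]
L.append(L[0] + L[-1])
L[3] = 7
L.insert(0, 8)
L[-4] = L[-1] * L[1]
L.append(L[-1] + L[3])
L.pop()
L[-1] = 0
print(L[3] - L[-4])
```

append L[0]+L[-1] = 7+5 = 12 → [7, 0, 1, 5, 12]
L[3] = 7 → [7, 0, 1, 7, 12]
insert 8 at 0 → [8, 7, 0, 1, 7, 12]
L[-4] = L[-1]*L[1] = 12*7 = 84 → [8, 7, 84, 1, 7, 12]
append L[-1]+L[3] = 12+1 = 13 → [8, 7, 84, 1, 7, 12, 13]
pop() removes 13 → [8, 7, 84, 1, 7, 12]
L[-1] = 0 → [8, 7, 84, 1, 7, 0]
L[3]-L[-4] = 1-84 = -83

-83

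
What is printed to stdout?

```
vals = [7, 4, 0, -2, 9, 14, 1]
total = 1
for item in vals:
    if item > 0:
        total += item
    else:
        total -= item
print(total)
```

38

item=7: >0, total = 1+7 = 8
item=4: >0, total = 8+4 = 12
item=0: not >0, total = 12-0 = 12
item=-2: not >0, total = 12-(-2) = 14
item=9: >0, total = 14+9 = 23
item=14: >0, total = 23+14 = 37
item=1: >0, total = 37+1 = 38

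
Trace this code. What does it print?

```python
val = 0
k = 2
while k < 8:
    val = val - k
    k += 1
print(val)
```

k=2: val = 0-2 = -2
k=3: val = (-2)-3 = -5
k=4: val = (-5)-4 = -9
k=5: val = (-9)-5 = -14
k=6: val = (-14)-6 = -20
k=7: val = (-20)-7 = -27

-27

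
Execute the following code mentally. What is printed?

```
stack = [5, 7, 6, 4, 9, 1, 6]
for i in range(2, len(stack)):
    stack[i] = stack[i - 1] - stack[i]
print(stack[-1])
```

-19

i=2: stack[2] = 7-6 = 1 → [5, 7, 1, 4, 9, 1, 6]
i=3: stack[3] = 1-4 = -3 → [5, 7, 1, -3, 9, 1, 6]
i=4: stack[4] = (-3)-9 = -12 → [5, 7, 1, -3, -12, 1, 6]
i=5: stack[5] = (-12)-1 = -13 → [5, 7, 1, -3, -12, -13, 6]
i=6: stack[6] = (-13)-6 = -19 → [5, 7, 1, -3, -12, -13, -19]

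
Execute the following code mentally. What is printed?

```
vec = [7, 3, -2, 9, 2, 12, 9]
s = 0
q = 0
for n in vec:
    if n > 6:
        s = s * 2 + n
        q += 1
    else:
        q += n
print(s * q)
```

875

n=7: >6, s = 0*2+7 = 7; q=1
n=3: not >6; q=4
n=-2: not >6; q=2
n=9: >6, s = 7*2+9 = 23; q=3
n=2: not >6; q=5
n=12: >6, s = 23*2+12 = 58; q=6
n=9: >6, s = 58*2+9 = 125; q=7
s*q = 125*7 = 875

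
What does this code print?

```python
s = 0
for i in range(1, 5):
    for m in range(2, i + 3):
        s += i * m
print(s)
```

145

i=1,m=2: s = 0+2 = 2
i=1,m=3: s = 2+3 = 5
i=2,m=2: s = 5+4 = 9
i=2,m=3: s = 9+6 = 15
i=2,m=4: s = 15+8 = 23
i=3,m=2: s = 23+6 = 29
i=3,m=3: s = 29+9 = 38
i=3,m=4: s = 38+12 = 50
i=3,m=5: s = 50+15 = 65
i=4,m=2: s = 65+8 = 73
i=4,m=3: s = 73+12 = 85
i=4,m=4: s = 85+16 = 101
i=4,m=5: s = 101+20 = 121
i=4,m=6: s = 121+24 = 145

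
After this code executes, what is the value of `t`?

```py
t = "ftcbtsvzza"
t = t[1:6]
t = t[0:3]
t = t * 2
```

slice [1:6] → 'tcbts'
slice [0:3] → 'tcb'
repeat ×2 → 'tcbtcb'

'tcbtcb'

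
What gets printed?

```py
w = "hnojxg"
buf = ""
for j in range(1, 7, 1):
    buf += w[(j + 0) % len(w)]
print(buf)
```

j=1: add w[1]='n' → 'n'
j=2: add w[2]='o' → 'no'
j=3: add w[3]='j' → 'noj'
j=4: add w[4]='x' → 'nojx'
j=5: add w[5]='g' → 'nojxg'
j=6: add w[0]='h' → 'nojxgh'

nojxgh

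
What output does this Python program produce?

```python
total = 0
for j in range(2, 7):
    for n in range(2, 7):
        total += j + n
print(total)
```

j=2,n=2: total = 0+4 = 4
j=2,n=3: total = 4+5 = 9
j=2,n=4: total = 9+6 = 15
j=2,n=5: total = 15+7 = 22
j=2,n=6: total = 22+8 = 30
j=3,n=2: total = 30+5 = 35
j=3,n=3: total = 35+6 = 41
j=3,n=4: total = 41+7 = 48
j=3,n=5: total = 48+8 = 56
j=3,n=6: total = 56+9 = 65
j=4,n=2: total = 65+6 = 71
j=4,n=3: total = 71+7 = 78
j=4,n=4: total = 78+8 = 86
j=4,n=5: total = 86+9 = 95
j=4,n=6: total = 95+10 = 105
j=5,n=2: total = 105+7 = 112
j=5,n=3: total = 112+8 = 120
j=5,n=4: total = 120+9 = 129
j=5,n=5: total = 129+10 = 139
j=5,n=6: total = 139+11 = 150
j=6,n=2: total = 150+8 = 158
j=6,n=3: total = 158+9 = 167
j=6,n=4: total = 167+10 = 177
j=6,n=5: total = 177+11 = 188
j=6,n=6: total = 188+12 = 200

200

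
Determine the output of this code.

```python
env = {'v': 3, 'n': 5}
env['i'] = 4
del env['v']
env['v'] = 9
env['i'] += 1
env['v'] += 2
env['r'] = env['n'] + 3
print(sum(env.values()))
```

env['i'] = 4 → {'v': 3, 'n': 5, 'i': 4}
del 'v' → {'n': 5, 'i': 4}
env['v'] = 9 → {'n': 5, 'i': 4, 'v': 9}
env['i'] = 4+1 = 5 → {'n': 5, 'i': 5, 'v': 9}
env['v'] = 9+2 = 11 → {'n': 5, 'i': 5, 'v': 11}
env['r'] = env['n']+3 = 8 → {'n': 5, 'i': 5, 'v': 11, 'r': 8}
sum of values = 29

29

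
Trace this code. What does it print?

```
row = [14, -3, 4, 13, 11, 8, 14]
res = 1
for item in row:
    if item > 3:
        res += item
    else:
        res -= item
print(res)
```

item=14: >3, res = 1+14 = 15
item=-3: not >3, res = 15-(-3) = 18
item=4: >3, res = 18+4 = 22
item=13: >3, res = 22+13 = 35
item=11: >3, res = 35+11 = 46
item=8: >3, res = 46+8 = 54
item=14: >3, res = 54+14 = 68

68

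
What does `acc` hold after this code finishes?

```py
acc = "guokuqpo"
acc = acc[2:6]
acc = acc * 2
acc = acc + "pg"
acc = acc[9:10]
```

slice [2:6] → 'okuq'
repeat ×2 → 'okuqokuq'
+ 'pg' → 'okuqokuqpg'
slice [9:10] → 'g'

'g'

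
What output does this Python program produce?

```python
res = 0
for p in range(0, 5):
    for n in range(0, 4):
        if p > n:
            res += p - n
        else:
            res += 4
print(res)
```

60

p=0,n=0: not 0>0, res = 0+4 = 4
p=0,n=1: not 0>1, res = 4+4 = 8
p=0,n=2: not 0>2, res = 8+4 = 12
p=0,n=3: not 0>3, res = 12+4 = 16
p=1,n=0: 1>0, res = 16+1 = 17
p=1,n=1: not 1>1, res = 17+4 = 21
p=1,n=2: not 1>2, res = 21+4 = 25
p=1,n=3: not 1>3, res = 25+4 = 29
p=2,n=0: 2>0, res = 29+2 = 31
p=2,n=1: 2>1, res = 31+1 = 32
p=2,n=2: not 2>2, res = 32+4 = 36
p=2,n=3: not 2>3, res = 36+4 = 40
p=3,n=0: 3>0, res = 40+3 = 43
p=3,n=1: 3>1, res = 43+2 = 45
p=3,n=2: 3>2, res = 45+1 = 46
p=3,n=3: not 3>3, res = 46+4 = 50
p=4,n=0: 4>0, res = 50+4 = 54
p=4,n=1: 4>1, res = 54+3 = 57
p=4,n=2: 4>2, res = 57+2 = 59
p=4,n=3: 4>3, res = 59+1 = 60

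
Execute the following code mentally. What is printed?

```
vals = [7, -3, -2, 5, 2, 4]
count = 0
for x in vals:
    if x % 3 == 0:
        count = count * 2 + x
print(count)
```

x=7: not %3==0
x=-3: %3==0, count = 0*2+(-3) = -3
x=-2: not %3==0
x=5: not %3==0
x=2: not %3==0
x=4: not %3==0

-3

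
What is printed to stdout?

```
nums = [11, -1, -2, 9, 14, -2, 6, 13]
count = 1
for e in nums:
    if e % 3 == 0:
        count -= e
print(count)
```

-14

e=11: not %3==0
e=-1: not %3==0
e=-2: not %3==0
e=9: %3==0, count = 1-9 = -8
e=14: not %3==0
e=-2: not %3==0
e=6: %3==0, count = (-8)-6 = -14
e=13: not %3==0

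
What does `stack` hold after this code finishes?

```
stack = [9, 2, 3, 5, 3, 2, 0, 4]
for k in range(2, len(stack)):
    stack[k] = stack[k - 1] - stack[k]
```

k=2: stack[2] = 2-3 = -1 → [9, 2, -1, 5, 3, 2, 0, 4]
k=3: stack[3] = (-1)-5 = -6 → [9, 2, -1, -6, 3, 2, 0, 4]
k=4: stack[4] = (-6)-3 = -9 → [9, 2, -1, -6, -9, 2, 0, 4]
k=5: stack[5] = (-9)-2 = -11 → [9, 2, -1, -6, -9, -11, 0, 4]
k=6: stack[6] = (-11)-0 = -11 → [9, 2, -1, -6, -9, -11, -11, 4]
k=7: stack[7] = (-11)-4 = -15 → [9, 2, -1, -6, -9, -11, -11, -15]

[9, 2, -1, -6, -9, -11, -11, -15]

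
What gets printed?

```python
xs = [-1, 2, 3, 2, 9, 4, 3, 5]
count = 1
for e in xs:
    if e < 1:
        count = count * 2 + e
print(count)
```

e=-1: <1, count = 1*2+(-1) = 1
e=2: not <1
e=3: not <1
e=2: not <1
e=9: not <1
e=4: not <1
e=3: not <1
e=5: not <1

1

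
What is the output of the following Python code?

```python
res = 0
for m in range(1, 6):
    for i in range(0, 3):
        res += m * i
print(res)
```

m=1,i=0: res = 0+0 = 0
m=1,i=1: res = 0+1 = 1
m=1,i=2: res = 1+2 = 3
m=2,i=0: res = 3+0 = 3
m=2,i=1: res = 3+2 = 5
m=2,i=2: res = 5+4 = 9
m=3,i=0: res = 9+0 = 9
m=3,i=1: res = 9+3 = 12
m=3,i=2: res = 12+6 = 18
m=4,i=0: res = 18+0 = 18
m=4,i=1: res = 18+4 = 22
m=4,i=2: res = 22+8 = 30
m=5,i=0: res = 30+0 = 30
m=5,i=1: res = 30+5 = 35
m=5,i=2: res = 35+10 = 45

45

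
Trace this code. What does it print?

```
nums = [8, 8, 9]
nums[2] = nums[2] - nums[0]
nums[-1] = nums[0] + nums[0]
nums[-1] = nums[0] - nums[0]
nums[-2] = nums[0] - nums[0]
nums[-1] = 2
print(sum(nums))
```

10

nums[2] = nums[2]-nums[0] = 9-8 = 1 → [8, 8, 1]
nums[-1] = nums[0]+nums[0] = 8+8 = 16 → [8, 8, 16]
nums[-1] = nums[0]-nums[0] = 8-8 = 0 → [8, 8, 0]
nums[-2] = nums[0]-nums[0] = 8-8 = 0 → [8, 0, 0]
nums[-1] = 2 → [8, 0, 2]
sum = 10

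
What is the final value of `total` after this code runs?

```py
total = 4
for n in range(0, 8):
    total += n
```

n=0: total = 4+0 = 4
n=1: total = 4+1 = 5
n=2: total = 5+2 = 7
n=3: total = 7+3 = 10
n=4: total = 10+4 = 14
n=5: total = 14+5 = 19
n=6: total = 19+6 = 25
n=7: total = 25+7 = 32

32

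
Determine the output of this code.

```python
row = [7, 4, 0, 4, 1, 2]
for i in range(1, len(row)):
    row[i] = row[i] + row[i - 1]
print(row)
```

[7, 11, 11, 15, 16, 18]

i=1: row[1] = 4+7 = 11 → [7, 11, 0, 4, 1, 2]
i=2: row[2] = 0+11 = 11 → [7, 11, 11, 4, 1, 2]
i=3: row[3] = 4+11 = 15 → [7, 11, 11, 15, 1, 2]
i=4: row[4] = 1+15 = 16 → [7, 11, 11, 15, 16, 2]
i=5: row[5] = 2+16 = 18 → [7, 11, 11, 15, 16, 18]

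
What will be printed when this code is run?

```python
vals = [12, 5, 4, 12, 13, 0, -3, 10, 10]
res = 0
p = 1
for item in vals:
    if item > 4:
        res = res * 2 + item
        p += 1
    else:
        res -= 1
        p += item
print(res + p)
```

item=12: >4, res = 0*2+12 = 12; p=2
item=5: >4, res = 12*2+5 = 29; p=3
item=4: not >4, res = 29-1 = 28; p=7
item=12: >4, res = 28*2+12 = 68; p=8
item=13: >4, res = 68*2+13 = 149; p=9
item=0: not >4, res = 149-1 = 148; p=9
item=-3: not >4, res = 148-1 = 147; p=6
item=10: >4, res = 147*2+10 = 304; p=7
item=10: >4, res = 304*2+10 = 618; p=8
res+p = 618+8 = 626

626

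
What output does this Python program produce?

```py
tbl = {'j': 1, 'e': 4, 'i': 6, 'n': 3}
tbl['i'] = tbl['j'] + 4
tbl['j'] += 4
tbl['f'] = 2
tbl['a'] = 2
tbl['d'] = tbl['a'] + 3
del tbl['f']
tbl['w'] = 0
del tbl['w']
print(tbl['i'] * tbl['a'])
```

10

tbl['i'] = tbl['j']+4 = 5 → {'j': 1, 'e': 4, 'i': 5, 'n': 3}
tbl['j'] = 1+4 = 5 → {'j': 5, 'e': 4, 'i': 5, 'n': 3}
tbl['f'] = 2 → {'j': 5, 'e': 4, 'i': 5, 'n': 3, 'f': 2}
tbl['a'] = 2 → {'j': 5, 'e': 4, 'i': 5, 'n': 3, 'f': 2, 'a': 2}
tbl['d'] = tbl['a']+3 = 5 → {'j': 5, 'e': 4, 'i': 5, 'n': 3, 'f': 2, 'a': 2, 'd': 5}
del 'f' → {'j': 5, 'e': 4, 'i': 5, 'n': 3, 'a': 2, 'd': 5}
tbl['w'] = 0 → {'j': 5, 'e': 4, 'i': 5, 'n': 3, 'a': 2, 'd': 5, 'w': 0}
del 'w' → {'j': 5, 'e': 4, 'i': 5, 'n': 3, 'a': 2, 'd': 5}
tbl['i']*tbl['a'] = 5*2 = 10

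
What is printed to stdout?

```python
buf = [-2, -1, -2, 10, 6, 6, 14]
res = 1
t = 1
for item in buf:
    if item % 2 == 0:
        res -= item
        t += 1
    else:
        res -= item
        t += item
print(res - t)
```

-36

item=-2: even, res = 1-(-2) = 3; t=2
item=-1: not even, res = 3-(-1) = 4; t=1
item=-2: even, res = 4-(-2) = 6; t=2
item=10: even, res = 6-10 = -4; t=3
item=6: even, res = (-4)-6 = -10; t=4
item=6: even, res = (-10)-6 = -16; t=5
item=14: even, res = (-16)-14 = -30; t=6
res-t = (-30)-6 = -36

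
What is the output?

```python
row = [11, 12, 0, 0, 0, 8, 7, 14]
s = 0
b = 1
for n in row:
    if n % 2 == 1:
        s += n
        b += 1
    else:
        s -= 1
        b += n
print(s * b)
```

444

n=11: odd, s = 0+11 = 11; b=2
n=12: not odd, s = 11-1 = 10; b=14
n=0: not odd, s = 10-1 = 9; b=14
n=0: not odd, s = 9-1 = 8; b=14
n=0: not odd, s = 8-1 = 7; b=14
n=8: not odd, s = 7-1 = 6; b=22
n=7: odd, s = 6+7 = 13; b=23
n=14: not odd, s = 13-1 = 12; b=37
s*b = 12*37 = 444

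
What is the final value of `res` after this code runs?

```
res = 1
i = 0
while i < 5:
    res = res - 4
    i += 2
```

-11

i=0: res = 1-4 = -3
i=2: res = (-3)-4 = -7
i=4: res = (-7)-4 = -11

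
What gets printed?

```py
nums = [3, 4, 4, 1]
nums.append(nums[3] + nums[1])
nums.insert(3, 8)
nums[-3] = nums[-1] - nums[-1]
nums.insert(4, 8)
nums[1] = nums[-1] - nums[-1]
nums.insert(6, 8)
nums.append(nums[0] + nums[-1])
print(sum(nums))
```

append nums[3]+nums[1] = 1+4 = 5 → [3, 4, 4, 1, 5]
insert 8 at 3 → [3, 4, 4, 8, 1, 5]
nums[-3] = nums[-1]-nums[-1] = 5-5 = 0 → [3, 4, 4, 0, 1, 5]
insert 8 at 4 → [3, 4, 4, 0, 8, 1, 5]
nums[1] = nums[-1]-nums[-1] = 5-5 = 0 → [3, 0, 4, 0, 8, 1, 5]
insert 8 at 6 → [3, 0, 4, 0, 8, 1, 8, 5]
append nums[0]+nums[-1] = 3+5 = 8 → [3, 0, 4, 0, 8, 1, 8, 5, 8]
sum = 37

37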